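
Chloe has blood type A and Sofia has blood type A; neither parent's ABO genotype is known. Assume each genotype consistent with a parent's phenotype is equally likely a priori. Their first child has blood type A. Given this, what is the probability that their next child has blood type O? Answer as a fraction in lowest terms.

1/20

Possible genotypes: Chloe ∈ {I^A I^A, I^A i}; Sofia ∈ {I^A I^A, I^A i}.
Weight each parental genotype pair by prior × P(type-A child):
  I^A I^A × I^A I^A: posterior weight 4/15; P(next child type O) = 0.
  I^A I^A × I^A i: posterior weight 4/15; P(next child type O) = 0.
  I^A i × I^A I^A: posterior weight 4/15; P(next child type O) = 0.
  I^A i × I^A i: posterior weight 1/5; P(next child type O) = 1/4.
Weighted sum = 1/20.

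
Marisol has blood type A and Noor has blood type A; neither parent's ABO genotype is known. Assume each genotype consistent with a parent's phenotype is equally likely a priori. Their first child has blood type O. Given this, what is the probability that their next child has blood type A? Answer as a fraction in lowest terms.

Possible genotypes: Marisol ∈ {AA, AO}; Noor ∈ {AA, AO}.
Weight each parental genotype pair by prior × P(type-O child):
  AO × AO: posterior weight 1; P(next child type A) = 3/4.
Weighted sum = 3/4.

3/4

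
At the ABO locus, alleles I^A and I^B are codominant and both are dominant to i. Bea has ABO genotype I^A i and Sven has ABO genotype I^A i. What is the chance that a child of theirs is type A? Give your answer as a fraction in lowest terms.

3/4

ABO cross I^A i × I^A i → offspring phenotypes: 1/4 O, 3/4 A.
So P(type A) = 3/4.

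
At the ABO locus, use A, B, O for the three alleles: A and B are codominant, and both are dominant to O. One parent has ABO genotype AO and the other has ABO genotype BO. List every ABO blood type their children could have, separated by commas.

Gametes from AO × BO give offspring ABO genotypes AB, AO, BO, OO, i.e. phenotypes O, A, B, AB.

O, A, B, AB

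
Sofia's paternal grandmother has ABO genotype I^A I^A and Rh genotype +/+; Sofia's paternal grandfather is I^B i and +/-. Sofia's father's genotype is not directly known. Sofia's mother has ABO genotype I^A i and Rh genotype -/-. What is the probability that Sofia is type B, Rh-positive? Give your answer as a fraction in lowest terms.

3/32

Sofia's father's ABO genotype from I^A I^A × I^B i: 1/2 I^A I^B, 1/2 I^A i.
Crossing each possibility with the mother I^A i and summing P(type B): 1/2·1/4 + 1/2·0 = 1/8.
Similarly for Rh via the father's Rh distribution: P(Rh+) = 3/4.
Independent loci: 1/8 × 3/4 = 3/32.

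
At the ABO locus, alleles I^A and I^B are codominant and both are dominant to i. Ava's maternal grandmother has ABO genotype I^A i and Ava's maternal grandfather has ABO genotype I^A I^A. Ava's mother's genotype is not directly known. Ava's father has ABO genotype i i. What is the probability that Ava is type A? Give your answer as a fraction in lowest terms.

3/4

Ava's mother's ABO genotype from I^A i × I^A I^A: 1/2 I^A I^A, 1/2 I^A i.
Crossing each possibility with the father i i and summing P(type A): 1/2·1 + 1/2·1/2 = 3/4.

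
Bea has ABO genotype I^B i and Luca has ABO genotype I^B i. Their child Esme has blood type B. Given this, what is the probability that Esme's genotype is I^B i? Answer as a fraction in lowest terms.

Cross I^B i × I^B i → 1/4 I^B I^B, 1/2 I^B i, 1/4 i i.
Type-B genotypes among offspring: I^B I^B (1/4), I^B i (1/2); total 3/4.
P(I^B i | type B) = (1/2) / (3/4) = 2/3.

2/3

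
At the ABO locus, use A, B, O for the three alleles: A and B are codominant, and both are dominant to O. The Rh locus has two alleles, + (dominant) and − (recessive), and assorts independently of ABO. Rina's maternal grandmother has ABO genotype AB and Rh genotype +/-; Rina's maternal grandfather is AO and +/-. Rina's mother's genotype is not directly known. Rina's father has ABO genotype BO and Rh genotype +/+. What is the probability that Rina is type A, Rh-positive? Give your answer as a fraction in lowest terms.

Rina's mother's ABO genotype from AB × AO: 1/4 AA, 1/4 AB, 1/4 AO, 1/4 BO.
Crossing each possibility with the father BO and summing P(type A): 1/4·1/2 + 1/4·1/4 + 1/4·1/4 + 1/4·0 = 1/4.
Similarly for Rh via the mother's Rh distribution: P(Rh+) = 1.
Independent loci: 1/4 × 1 = 1/4.

1/4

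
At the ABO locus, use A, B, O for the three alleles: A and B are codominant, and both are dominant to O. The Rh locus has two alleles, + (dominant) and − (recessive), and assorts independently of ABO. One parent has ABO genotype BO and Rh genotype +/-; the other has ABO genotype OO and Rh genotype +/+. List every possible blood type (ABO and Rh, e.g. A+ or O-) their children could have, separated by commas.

O+, B+

Gametes from BO × OO give offspring ABO genotypes BO, OO, i.e. phenotypes O, B.
Rh cross +/- × +/+ → phenotypes Rh+.
Combining independently: O+, B+.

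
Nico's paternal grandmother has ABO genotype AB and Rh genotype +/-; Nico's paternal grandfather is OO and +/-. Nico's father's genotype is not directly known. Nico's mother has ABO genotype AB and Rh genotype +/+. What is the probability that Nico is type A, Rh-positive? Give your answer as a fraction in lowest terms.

3/8

Nico's father's ABO genotype from AB × OO: 1/2 AO, 1/2 BO.
Crossing each possibility with the mother AB and summing P(type A): 1/2·1/2 + 1/2·1/4 = 3/8.
Similarly for Rh via the father's Rh distribution: P(Rh+) = 1.
Independent loci: 3/8 × 1 = 3/8.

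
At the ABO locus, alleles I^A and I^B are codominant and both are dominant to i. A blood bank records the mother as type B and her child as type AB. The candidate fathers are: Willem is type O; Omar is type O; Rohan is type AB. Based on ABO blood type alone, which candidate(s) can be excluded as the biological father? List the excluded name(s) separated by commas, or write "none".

A candidate is excluded only if no genotype consistent with his phenotype could produce a type AB child with a type B mother.
Willem (type O): no genotype consistent with that phenotype can produce a type-AB child with a type-B mother.
Omar (type O): no genotype consistent with that phenotype can produce a type-AB child with a type-B mother.

Willem, Omar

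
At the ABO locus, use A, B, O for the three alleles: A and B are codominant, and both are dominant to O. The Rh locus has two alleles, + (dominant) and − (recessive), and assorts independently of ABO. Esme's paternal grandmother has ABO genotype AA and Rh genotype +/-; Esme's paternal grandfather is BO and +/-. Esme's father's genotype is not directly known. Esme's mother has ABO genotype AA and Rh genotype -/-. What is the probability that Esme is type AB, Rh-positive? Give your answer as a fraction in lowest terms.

Esme's father's ABO genotype from AA × BO: 1/2 AB, 1/2 AO.
Crossing each possibility with the mother AA and summing P(type AB): 1/2·1/2 + 1/2·0 = 1/4.
Similarly for Rh via the father's Rh distribution: P(Rh+) = 1/2.
Independent loci: 1/4 × 1/2 = 1/8.

1/8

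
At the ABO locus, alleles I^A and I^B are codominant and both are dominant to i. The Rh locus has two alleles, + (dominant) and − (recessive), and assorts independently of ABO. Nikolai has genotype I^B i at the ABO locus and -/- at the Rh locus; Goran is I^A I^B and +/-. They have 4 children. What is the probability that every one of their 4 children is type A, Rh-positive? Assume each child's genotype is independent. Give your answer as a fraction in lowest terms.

1/4096

ABO cross I^B i × I^A I^B → 1/4 A, 1/2 B, 1/4 AB.
Rh cross -/- × +/- → 1/2 Rh+, 1/2 Rh-; so P(type A, Rh-positive) = 1/4 × 1/2 = 1/8 per child.
All 4 independent: (1/8)^4 = 1/4096.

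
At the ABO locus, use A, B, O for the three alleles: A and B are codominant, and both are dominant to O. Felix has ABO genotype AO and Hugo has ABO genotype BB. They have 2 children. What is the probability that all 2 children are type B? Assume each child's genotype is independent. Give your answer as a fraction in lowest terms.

1/4

ABO cross AO × BB → 1/2 B, 1/2 AB.
So P(type B) = 1/2 per child.
All 2 independent: (1/2)^2 = 1/4.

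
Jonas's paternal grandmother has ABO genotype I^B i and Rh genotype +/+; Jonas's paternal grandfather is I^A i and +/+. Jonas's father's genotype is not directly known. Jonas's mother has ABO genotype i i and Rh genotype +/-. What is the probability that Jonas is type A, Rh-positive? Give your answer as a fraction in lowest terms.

Jonas's father's ABO genotype from I^B i × I^A i: 1/4 I^A I^B, 1/4 I^A i, 1/4 I^B i, 1/4 i i.
Crossing each possibility with the mother i i and summing P(type A): 1/4·1/2 + 1/4·1/2 + 1/4·0 + 1/4·0 = 1/4.
Similarly for Rh via the father's Rh distribution: P(Rh+) = 1.
Independent loci: 1/4 × 1 = 1/4.

1/4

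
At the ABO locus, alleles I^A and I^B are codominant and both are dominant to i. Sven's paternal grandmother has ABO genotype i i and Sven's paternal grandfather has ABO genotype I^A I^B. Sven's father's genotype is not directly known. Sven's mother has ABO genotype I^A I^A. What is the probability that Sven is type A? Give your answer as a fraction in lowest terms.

3/4

Sven's father's ABO genotype from i i × I^A I^B: 1/2 I^A i, 1/2 I^B i.
Crossing each possibility with the mother I^A I^A and summing P(type A): 1/2·1 + 1/2·1/2 = 3/4.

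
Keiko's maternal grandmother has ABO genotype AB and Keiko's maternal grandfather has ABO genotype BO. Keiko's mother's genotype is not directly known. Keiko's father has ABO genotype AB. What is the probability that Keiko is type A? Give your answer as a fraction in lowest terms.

Keiko's mother's ABO genotype from AB × BO: 1/4 AB, 1/4 AO, 1/4 BB, 1/4 BO.
Crossing each possibility with the father AB and summing P(type A): 1/4·1/4 + 1/4·1/2 + 1/4·0 + 1/4·1/4 = 1/4.

1/4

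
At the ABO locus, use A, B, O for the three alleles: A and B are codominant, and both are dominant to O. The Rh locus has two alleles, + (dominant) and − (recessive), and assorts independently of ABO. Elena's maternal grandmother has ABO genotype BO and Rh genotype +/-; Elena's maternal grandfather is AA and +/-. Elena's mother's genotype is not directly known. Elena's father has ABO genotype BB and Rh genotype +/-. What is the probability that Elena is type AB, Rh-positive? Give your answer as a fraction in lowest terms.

Elena's mother's ABO genotype from BO × AA: 1/2 AB, 1/2 AO.
Crossing each possibility with the father BB and summing P(type AB): 1/2·1/2 + 1/2·1/2 = 1/2.
Similarly for Rh via the mother's Rh distribution: P(Rh+) = 3/4.
Independent loci: 1/2 × 3/4 = 3/8.

3/8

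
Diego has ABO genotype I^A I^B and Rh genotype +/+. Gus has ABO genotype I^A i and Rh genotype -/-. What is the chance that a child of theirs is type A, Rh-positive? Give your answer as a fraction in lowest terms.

1/2

ABO cross I^A I^B × I^A i → offspring phenotypes: 1/2 A, 1/4 B, 1/4 AB.
Rh cross +/+ × -/- → 1 Rh+.
Independent loci: P(type A, Rh-positive) = 1/2 × 1 = 1/2.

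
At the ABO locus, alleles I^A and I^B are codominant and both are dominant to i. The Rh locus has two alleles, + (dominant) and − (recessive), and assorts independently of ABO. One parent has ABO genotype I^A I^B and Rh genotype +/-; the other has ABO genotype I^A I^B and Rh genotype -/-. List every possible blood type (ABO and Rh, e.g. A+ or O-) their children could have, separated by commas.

A+, A-, B+, B-, AB+, AB-

Gametes from I^A I^B × I^A I^B give offspring ABO genotypes I^A I^A, I^A I^B, I^B I^B, i.e. phenotypes A, B, AB.
Rh cross +/- × -/- → phenotypes Rh+, Rh-.
Combining independently: A+, A-, B+, B-, AB+, AB-.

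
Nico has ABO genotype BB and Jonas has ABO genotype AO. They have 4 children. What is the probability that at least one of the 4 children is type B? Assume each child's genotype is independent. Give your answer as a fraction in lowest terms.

ABO cross BB × AO → 1/2 B, 1/2 AB.
So P(type B) = 1/2 per child.
P(none) = (1/2)^4 = 1/16; P(at least one) = 1 − 1/16 = 15/16.

15/16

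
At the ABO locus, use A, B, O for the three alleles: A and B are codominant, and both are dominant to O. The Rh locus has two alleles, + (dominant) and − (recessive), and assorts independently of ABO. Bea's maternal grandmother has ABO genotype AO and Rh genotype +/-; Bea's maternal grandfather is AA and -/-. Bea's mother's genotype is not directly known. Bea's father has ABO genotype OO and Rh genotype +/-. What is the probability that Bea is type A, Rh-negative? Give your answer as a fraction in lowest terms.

9/32

Bea's mother's ABO genotype from AO × AA: 1/2 AA, 1/2 AO.
Crossing each possibility with the father OO and summing P(type A): 1/2·1 + 1/2·1/2 = 3/4.
Similarly for Rh via the mother's Rh distribution: P(Rh-) = 3/8.
Independent loci: 3/4 × 3/8 = 9/32.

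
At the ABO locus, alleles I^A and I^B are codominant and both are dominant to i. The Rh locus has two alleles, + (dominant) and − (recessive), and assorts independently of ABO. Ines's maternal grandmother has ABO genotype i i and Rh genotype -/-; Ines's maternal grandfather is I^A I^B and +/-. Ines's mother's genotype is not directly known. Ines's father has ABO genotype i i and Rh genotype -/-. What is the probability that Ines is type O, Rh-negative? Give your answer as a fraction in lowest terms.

Ines's mother's ABO genotype from i i × I^A I^B: 1/2 I^A i, 1/2 I^B i.
Crossing each possibility with the father i i and summing P(type O): 1/2·1/2 + 1/2·1/2 = 1/2.
Similarly for Rh via the mother's Rh distribution: P(Rh-) = 3/4.
Independent loci: 1/2 × 3/4 = 3/8.

3/8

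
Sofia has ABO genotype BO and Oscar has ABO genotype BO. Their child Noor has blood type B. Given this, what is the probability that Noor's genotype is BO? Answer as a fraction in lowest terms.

Cross BO × BO → 1/4 BB, 1/2 BO, 1/4 OO.
Type-B genotypes among offspring: BB (1/4), BO (1/2); total 3/4.
P(BO | type B) = (1/2) / (3/4) = 2/3.

2/3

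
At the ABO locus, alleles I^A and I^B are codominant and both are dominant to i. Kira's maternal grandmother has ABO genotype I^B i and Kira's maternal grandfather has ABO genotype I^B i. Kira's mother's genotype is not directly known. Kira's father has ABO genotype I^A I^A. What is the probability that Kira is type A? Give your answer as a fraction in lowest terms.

Kira's mother's ABO genotype from I^B i × I^B i: 1/4 I^B I^B, 1/2 I^B i, 1/4 i i.
Crossing each possibility with the father I^A I^A and summing P(type A): 1/4·0 + 1/2·1/2 + 1/4·1 = 1/2.

1/2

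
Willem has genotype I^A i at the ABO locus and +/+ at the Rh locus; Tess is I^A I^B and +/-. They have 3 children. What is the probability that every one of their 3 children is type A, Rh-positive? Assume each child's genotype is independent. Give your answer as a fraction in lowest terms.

1/8

ABO cross I^A i × I^A I^B → 1/2 A, 1/4 B, 1/4 AB.
Rh cross +/+ × +/- → 1 Rh+; so P(type A, Rh-positive) = 1/2 × 1 = 1/2 per child.
All 3 independent: (1/2)^3 = 1/8.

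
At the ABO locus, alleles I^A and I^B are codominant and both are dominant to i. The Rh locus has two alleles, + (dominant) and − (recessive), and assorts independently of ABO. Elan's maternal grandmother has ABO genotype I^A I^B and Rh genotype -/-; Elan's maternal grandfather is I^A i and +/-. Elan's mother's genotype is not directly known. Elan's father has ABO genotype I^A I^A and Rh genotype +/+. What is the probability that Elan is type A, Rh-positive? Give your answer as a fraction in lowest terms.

Elan's mother's ABO genotype from I^A I^B × I^A i: 1/4 I^A I^A, 1/4 I^A I^B, 1/4 I^A i, 1/4 I^B i.
Crossing each possibility with the father I^A I^A and summing P(type A): 1/4·1 + 1/4·1/2 + 1/4·1 + 1/4·1/2 = 3/4.
Similarly for Rh via the mother's Rh distribution: P(Rh+) = 1.
Independent loci: 3/4 × 1 = 3/4.

3/4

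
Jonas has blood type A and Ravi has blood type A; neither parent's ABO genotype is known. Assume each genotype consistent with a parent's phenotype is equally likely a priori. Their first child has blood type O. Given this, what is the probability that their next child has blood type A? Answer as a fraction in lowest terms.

Possible genotypes: Jonas ∈ {AA, AO}; Ravi ∈ {AA, AO}.
Weight each parental genotype pair by prior × P(type-O child):
  AO × AO: posterior weight 1; P(next child type A) = 3/4.
Weighted sum = 3/4.

3/4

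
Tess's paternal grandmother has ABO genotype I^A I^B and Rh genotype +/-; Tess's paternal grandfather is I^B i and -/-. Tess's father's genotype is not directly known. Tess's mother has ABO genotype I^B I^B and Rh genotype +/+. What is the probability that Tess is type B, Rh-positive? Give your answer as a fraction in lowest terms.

Tess's father's ABO genotype from I^A I^B × I^B i: 1/4 I^A I^B, 1/4 I^A i, 1/4 I^B I^B, 1/4 I^B i.
Crossing each possibility with the mother I^B I^B and summing P(type B): 1/4·1/2 + 1/4·1/2 + 1/4·1 + 1/4·1 = 3/4.
Similarly for Rh via the father's Rh distribution: P(Rh+) = 1.
Independent loci: 3/4 × 1 = 3/4.

3/4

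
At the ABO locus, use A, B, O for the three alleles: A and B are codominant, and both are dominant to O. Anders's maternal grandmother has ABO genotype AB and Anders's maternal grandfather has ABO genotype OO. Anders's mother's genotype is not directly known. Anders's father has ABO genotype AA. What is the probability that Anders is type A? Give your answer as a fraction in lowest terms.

3/4

Anders's mother's ABO genotype from AB × OO: 1/2 AO, 1/2 BO.
Crossing each possibility with the father AA and summing P(type A): 1/2·1 + 1/2·1/2 = 3/4.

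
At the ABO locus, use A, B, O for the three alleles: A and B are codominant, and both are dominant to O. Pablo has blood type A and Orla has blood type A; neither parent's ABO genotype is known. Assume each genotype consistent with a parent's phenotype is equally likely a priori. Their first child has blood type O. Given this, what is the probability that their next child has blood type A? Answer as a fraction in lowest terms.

Possible genotypes: Pablo ∈ {AA, AO}; Orla ∈ {AA, AO}.
Weight each parental genotype pair by prior × P(type-O child):
  AO × AO: posterior weight 1; P(next child type A) = 3/4.
Weighted sum = 3/4.

3/4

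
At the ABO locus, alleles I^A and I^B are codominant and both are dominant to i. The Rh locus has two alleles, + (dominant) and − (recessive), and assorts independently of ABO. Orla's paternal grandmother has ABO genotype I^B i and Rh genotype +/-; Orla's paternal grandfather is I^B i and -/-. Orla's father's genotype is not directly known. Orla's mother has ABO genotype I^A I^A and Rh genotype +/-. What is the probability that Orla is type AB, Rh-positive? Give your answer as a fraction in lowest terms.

Orla's father's ABO genotype from I^B i × I^B i: 1/4 I^B I^B, 1/2 I^B i, 1/4 i i.
Crossing each possibility with the mother I^A I^A and summing P(type AB): 1/4·1 + 1/2·1/2 + 1/4·0 = 1/2.
Similarly for Rh via the father's Rh distribution: P(Rh+) = 5/8.
Independent loci: 1/2 × 5/8 = 5/16.

5/16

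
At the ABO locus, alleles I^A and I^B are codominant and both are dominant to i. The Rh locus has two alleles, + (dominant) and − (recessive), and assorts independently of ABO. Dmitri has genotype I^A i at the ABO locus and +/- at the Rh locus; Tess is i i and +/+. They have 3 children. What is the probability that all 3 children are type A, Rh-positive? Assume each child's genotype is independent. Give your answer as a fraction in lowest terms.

1/8

ABO cross I^A i × i i → 1/2 O, 1/2 A.
Rh cross +/- × +/+ → 1 Rh+; so P(type A, Rh-positive) = 1/2 × 1 = 1/2 per child.
All 3 independent: (1/2)^3 = 1/8.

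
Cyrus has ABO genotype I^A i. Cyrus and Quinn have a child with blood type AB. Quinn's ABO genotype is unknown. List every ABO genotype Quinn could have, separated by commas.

For each candidate genotype of Quinn, check whether crossing it with I^A i can produce every observed child phenotype.
  I^A I^A → possible child types {A} ✗
  I^A I^B → possible child types {A, B, AB} ✓
  I^A i → possible child types {O, A} ✗
  I^B I^B → possible child types {B, AB} ✓
  I^B i → possible child types {O, A, B, AB} ✓
  i i → possible child types {O, A} ✗

I^A I^B, I^B I^B, I^B i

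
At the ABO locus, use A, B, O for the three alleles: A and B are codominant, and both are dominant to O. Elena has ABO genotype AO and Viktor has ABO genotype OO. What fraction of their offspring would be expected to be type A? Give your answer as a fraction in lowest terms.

1/2

ABO cross AO × OO → offspring phenotypes: 1/2 O, 1/2 A.
So P(type A) = 1/2.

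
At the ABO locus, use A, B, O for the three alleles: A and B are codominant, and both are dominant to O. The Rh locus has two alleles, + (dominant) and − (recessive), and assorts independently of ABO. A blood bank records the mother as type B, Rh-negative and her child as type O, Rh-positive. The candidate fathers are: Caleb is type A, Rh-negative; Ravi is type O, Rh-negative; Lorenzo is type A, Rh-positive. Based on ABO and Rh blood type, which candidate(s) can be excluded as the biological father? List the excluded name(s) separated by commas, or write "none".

Caleb, Ravi

A candidate is excluded only if no genotype consistent with his phenotype could produce a type O, Rh-positive child with a type B, Rh-negative mother.
Caleb (type A, Rh-): no genotype consistent with that phenotype can produce a type-O Rh+ child with a type-B mother.
Ravi (type O, Rh-): no genotype consistent with that phenotype can produce a type-O Rh+ child with a type-B mother.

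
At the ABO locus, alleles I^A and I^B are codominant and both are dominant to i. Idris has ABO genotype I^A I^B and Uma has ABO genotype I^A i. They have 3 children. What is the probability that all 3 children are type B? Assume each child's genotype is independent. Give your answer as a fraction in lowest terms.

ABO cross I^A I^B × I^A i → 1/2 A, 1/4 B, 1/4 AB.
So P(type B) = 1/4 per child.
All 3 independent: (1/4)^3 = 1/64.

1/64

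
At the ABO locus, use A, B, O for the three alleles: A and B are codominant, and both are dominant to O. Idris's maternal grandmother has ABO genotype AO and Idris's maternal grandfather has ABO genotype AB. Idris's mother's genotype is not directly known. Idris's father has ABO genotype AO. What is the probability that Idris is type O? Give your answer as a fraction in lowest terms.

Idris's mother's ABO genotype from AO × AB: 1/4 AA, 1/4 AB, 1/4 AO, 1/4 BO.
Crossing each possibility with the father AO and summing P(type O): 1/4·0 + 1/4·0 + 1/4·1/4 + 1/4·1/4 = 1/8.

1/8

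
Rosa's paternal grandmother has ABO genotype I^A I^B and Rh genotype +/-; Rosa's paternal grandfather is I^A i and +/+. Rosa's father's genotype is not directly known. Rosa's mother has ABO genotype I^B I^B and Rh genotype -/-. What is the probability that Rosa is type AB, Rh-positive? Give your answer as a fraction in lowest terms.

Rosa's father's ABO genotype from I^A I^B × I^A i: 1/4 I^A I^A, 1/4 I^A I^B, 1/4 I^A i, 1/4 I^B i.
Crossing each possibility with the mother I^B I^B and summing P(type AB): 1/4·1 + 1/4·1/2 + 1/4·1/2 + 1/4·0 = 1/2.
Similarly for Rh via the father's Rh distribution: P(Rh+) = 3/4.
Independent loci: 1/2 × 3/4 = 3/8.

3/8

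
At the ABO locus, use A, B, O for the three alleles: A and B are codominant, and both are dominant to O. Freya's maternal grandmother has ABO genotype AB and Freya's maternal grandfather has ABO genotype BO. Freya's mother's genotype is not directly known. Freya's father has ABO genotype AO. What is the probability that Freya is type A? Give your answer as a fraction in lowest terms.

Freya's mother's ABO genotype from AB × BO: 1/4 AB, 1/4 AO, 1/4 BB, 1/4 BO.
Crossing each possibility with the father AO and summing P(type A): 1/4·1/2 + 1/4·3/4 + 1/4·0 + 1/4·1/4 = 3/8.

3/8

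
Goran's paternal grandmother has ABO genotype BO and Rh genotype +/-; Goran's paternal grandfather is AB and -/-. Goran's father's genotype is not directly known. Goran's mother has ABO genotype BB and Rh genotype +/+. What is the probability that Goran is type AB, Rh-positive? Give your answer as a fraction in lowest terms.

Goran's father's ABO genotype from BO × AB: 1/4 AB, 1/4 AO, 1/4 BB, 1/4 BO.
Crossing each possibility with the mother BB and summing P(type AB): 1/4·1/2 + 1/4·1/2 + 1/4·0 + 1/4·0 = 1/4.
Similarly for Rh via the father's Rh distribution: P(Rh+) = 1.
Independent loci: 1/4 × 1 = 1/4.

1/4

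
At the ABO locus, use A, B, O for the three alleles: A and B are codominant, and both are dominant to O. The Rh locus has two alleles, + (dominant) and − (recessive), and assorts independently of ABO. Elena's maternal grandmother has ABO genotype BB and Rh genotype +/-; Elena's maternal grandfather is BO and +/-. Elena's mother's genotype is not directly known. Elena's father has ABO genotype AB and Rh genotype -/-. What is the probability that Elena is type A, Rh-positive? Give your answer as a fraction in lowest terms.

1/16

Elena's mother's ABO genotype from BB × BO: 1/2 BB, 1/2 BO.
Crossing each possibility with the father AB and summing P(type A): 1/2·0 + 1/2·1/4 = 1/8.
Similarly for Rh via the mother's Rh distribution: P(Rh+) = 1/2.
Independent loci: 1/8 × 1/2 = 1/16.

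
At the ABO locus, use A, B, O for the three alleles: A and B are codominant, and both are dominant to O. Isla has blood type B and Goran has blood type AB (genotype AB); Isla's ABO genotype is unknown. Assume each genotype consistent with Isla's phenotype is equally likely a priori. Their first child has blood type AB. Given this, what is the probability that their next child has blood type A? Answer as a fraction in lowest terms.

1/12

Possible genotypes: Isla ∈ {BB, BO}; Goran ∈ {AB}.
Weight each parental genotype pair by prior × P(type-AB child):
  BB × AB: posterior weight 2/3; P(next child type A) = 0.
  BO × AB: posterior weight 1/3; P(next child type A) = 1/4.
Weighted sum = 1/12.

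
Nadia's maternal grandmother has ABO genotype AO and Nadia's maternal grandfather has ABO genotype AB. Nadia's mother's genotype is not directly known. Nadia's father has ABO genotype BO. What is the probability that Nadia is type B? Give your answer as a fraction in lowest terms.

3/8

Nadia's mother's ABO genotype from AO × AB: 1/4 AA, 1/4 AB, 1/4 AO, 1/4 BO.
Crossing each possibility with the father BO and summing P(type B): 1/4·0 + 1/4·1/2 + 1/4·1/4 + 1/4·3/4 = 3/8.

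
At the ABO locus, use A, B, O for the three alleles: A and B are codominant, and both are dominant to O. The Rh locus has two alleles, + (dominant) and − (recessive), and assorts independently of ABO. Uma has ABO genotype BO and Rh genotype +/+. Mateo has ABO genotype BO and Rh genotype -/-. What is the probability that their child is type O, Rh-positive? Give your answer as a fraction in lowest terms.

1/4

ABO cross BO × BO → offspring phenotypes: 1/4 O, 3/4 B.
Rh cross +/+ × -/- → 1 Rh+.
Independent loci: P(type O, Rh-positive) = 1/4 × 1 = 1/4.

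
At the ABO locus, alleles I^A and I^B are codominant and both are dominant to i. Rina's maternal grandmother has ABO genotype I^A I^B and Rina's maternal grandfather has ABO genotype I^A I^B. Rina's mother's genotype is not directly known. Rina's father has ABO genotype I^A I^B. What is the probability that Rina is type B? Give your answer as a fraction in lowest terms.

Rina's mother's ABO genotype from I^A I^B × I^A I^B: 1/4 I^A I^A, 1/2 I^A I^B, 1/4 I^B I^B.
Crossing each possibility with the father I^A I^B and summing P(type B): 1/4·0 + 1/2·1/4 + 1/4·1/2 = 1/4.

1/4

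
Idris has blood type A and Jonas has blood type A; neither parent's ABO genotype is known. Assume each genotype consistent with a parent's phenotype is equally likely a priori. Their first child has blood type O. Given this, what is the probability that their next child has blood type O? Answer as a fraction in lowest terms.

1/4

Possible genotypes: Idris ∈ {AA, AO}; Jonas ∈ {AA, AO}.
Weight each parental genotype pair by prior × P(type-O child):
  AO × AO: posterior weight 1; P(next child type O) = 1/4.
Weighted sum = 1/4.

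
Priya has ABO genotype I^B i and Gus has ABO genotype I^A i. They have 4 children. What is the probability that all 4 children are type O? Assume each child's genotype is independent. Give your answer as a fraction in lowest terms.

1/256

ABO cross I^B i × I^A i → 1/4 O, 1/4 A, 1/4 B, 1/4 AB.
So P(type O) = 1/4 per child.
All 4 independent: (1/4)^4 = 1/256.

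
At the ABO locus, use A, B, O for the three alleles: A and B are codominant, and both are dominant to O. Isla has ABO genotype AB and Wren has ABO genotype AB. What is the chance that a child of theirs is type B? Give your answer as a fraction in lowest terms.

ABO cross AB × AB → offspring phenotypes: 1/4 A, 1/4 B, 1/2 AB.
So P(type B) = 1/4.

1/4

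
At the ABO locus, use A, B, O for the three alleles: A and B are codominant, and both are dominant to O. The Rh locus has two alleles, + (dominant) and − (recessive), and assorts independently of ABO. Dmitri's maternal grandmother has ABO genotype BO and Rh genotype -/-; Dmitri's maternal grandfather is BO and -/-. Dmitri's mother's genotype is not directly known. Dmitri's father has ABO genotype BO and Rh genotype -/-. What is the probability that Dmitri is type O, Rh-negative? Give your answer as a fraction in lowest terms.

Dmitri's mother's ABO genotype from BO × BO: 1/4 BB, 1/2 BO, 1/4 OO.
Crossing each possibility with the father BO and summing P(type O): 1/4·0 + 1/2·1/4 + 1/4·1/2 = 1/4.
Similarly for Rh via the mother's Rh distribution: P(Rh-) = 1.
Independent loci: 1/4 × 1 = 1/4.

1/4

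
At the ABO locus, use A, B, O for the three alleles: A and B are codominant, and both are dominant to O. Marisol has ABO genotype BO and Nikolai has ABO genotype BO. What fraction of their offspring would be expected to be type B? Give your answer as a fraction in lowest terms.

3/4

ABO cross BO × BO → offspring phenotypes: 1/4 O, 3/4 B.
So P(type B) = 3/4.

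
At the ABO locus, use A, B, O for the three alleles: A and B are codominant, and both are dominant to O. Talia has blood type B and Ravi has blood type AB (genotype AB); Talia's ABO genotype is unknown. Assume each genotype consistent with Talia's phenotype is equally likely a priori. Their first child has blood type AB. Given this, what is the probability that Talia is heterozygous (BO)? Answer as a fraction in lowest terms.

1/3

Possible genotypes: Talia ∈ {BB, BO}; Ravi ∈ {AB}.
Weight each parental genotype pair by prior × P(type-AB child):
  BB × AB: posterior weight 2/3.
  BO × AB: posterior weight 1/3.
Sum the posterior weight over pairs where Talia is BO: 1/3.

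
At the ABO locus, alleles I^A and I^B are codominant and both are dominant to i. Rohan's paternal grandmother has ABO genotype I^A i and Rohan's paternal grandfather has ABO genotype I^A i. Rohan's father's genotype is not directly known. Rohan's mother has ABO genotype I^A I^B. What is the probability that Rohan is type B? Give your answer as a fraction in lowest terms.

Rohan's father's ABO genotype from I^A i × I^A i: 1/4 I^A I^A, 1/2 I^A i, 1/4 i i.
Crossing each possibility with the mother I^A I^B and summing P(type B): 1/4·0 + 1/2·1/4 + 1/4·1/2 = 1/4.

1/4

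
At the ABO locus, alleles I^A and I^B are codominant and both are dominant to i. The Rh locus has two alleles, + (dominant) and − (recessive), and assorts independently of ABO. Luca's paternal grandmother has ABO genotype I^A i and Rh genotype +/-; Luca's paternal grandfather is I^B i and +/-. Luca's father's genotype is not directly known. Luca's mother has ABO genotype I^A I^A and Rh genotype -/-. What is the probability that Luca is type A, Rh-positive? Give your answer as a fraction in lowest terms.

3/8

Luca's father's ABO genotype from I^A i × I^B i: 1/4 I^A I^B, 1/4 I^A i, 1/4 I^B i, 1/4 i i.
Crossing each possibility with the mother I^A I^A and summing P(type A): 1/4·1/2 + 1/4·1 + 1/4·1/2 + 1/4·1 = 3/4.
Similarly for Rh via the father's Rh distribution: P(Rh+) = 1/2.
Independent loci: 3/4 × 1/2 = 3/8.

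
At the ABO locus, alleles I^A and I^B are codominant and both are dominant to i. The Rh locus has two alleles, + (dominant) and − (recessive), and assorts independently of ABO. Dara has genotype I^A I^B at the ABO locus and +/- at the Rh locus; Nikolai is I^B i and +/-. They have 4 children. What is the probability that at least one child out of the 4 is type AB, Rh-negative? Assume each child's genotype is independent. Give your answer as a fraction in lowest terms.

ABO cross I^A I^B × I^B i → 1/4 A, 1/2 B, 1/4 AB.
Rh cross +/- × +/- → 3/4 Rh+, 1/4 Rh-; so P(type AB, Rh-negative) = 1/4 × 1/4 = 1/16 per child.
P(none) = (15/16)^4 = 50625/65536; P(at least one) = 1 − 50625/65536 = 14911/65536.

14911/65536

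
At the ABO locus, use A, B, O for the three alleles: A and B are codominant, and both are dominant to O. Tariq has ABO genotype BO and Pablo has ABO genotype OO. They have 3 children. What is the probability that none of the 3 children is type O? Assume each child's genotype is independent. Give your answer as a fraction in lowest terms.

1/8

ABO cross BO × OO → 1/2 O, 1/2 B.
So P(type O) = 1/2 per child.
P(not type O) = 1/2 for one child; (1/2)^3 = 1/8.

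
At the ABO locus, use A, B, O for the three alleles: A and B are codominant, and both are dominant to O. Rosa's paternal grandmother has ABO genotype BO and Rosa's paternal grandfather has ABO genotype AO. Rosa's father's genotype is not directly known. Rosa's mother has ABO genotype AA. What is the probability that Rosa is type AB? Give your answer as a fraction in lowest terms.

1/4

Rosa's father's ABO genotype from BO × AO: 1/4 AB, 1/4 AO, 1/4 BO, 1/4 OO.
Crossing each possibility with the mother AA and summing P(type AB): 1/4·1/2 + 1/4·0 + 1/4·1/2 + 1/4·0 = 1/4.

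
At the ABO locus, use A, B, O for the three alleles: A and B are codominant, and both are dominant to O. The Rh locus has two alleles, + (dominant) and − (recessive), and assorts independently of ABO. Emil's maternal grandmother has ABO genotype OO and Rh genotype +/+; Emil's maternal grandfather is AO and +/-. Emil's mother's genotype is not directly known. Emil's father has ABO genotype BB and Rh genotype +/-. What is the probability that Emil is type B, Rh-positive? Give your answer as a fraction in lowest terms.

Emil's mother's ABO genotype from OO × AO: 1/2 AO, 1/2 OO.
Crossing each possibility with the father BB and summing P(type B): 1/2·1/2 + 1/2·1 = 3/4.
Similarly for Rh via the mother's Rh distribution: P(Rh+) = 7/8.
Independent loci: 3/4 × 7/8 = 21/32.

21/32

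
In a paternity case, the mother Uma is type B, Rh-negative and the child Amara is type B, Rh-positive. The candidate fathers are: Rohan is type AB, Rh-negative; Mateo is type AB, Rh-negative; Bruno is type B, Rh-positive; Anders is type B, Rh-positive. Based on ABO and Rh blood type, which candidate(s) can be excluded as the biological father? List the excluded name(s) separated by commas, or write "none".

Rohan, Mateo

A candidate is excluded only if no genotype consistent with his phenotype could produce a type B, Rh-positive child with a type B, Rh-negative mother.
Rohan (type AB, Rh-): no genotype consistent with that phenotype can produce a type-B Rh+ child with a type-B mother.
Mateo (type AB, Rh-): no genotype consistent with that phenotype can produce a type-B Rh+ child with a type-B mother.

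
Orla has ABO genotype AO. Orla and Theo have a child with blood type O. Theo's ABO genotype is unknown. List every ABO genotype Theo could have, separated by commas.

For each candidate genotype of Theo, check whether crossing it with AO can produce every observed child phenotype.
  AA → possible child types {A} ✗
  AB → possible child types {A, B, AB} ✗
  AO → possible child types {O, A} ✓
  BB → possible child types {B, AB} ✗
  BO → possible child types {O, A, B, AB} ✓
  OO → possible child types {O, A} ✓

AO, BO, OO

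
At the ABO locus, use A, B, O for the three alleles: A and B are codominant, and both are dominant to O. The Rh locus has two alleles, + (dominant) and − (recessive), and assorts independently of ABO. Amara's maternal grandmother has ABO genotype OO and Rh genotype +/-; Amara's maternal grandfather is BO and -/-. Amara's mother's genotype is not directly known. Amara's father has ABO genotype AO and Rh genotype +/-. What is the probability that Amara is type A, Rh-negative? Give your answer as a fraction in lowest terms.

Amara's mother's ABO genotype from OO × BO: 1/2 BO, 1/2 OO.
Crossing each possibility with the father AO and summing P(type A): 1/2·1/4 + 1/2·1/2 = 3/8.
Similarly for Rh via the mother's Rh distribution: P(Rh-) = 3/8.
Independent loci: 3/8 × 3/8 = 9/64.

9/64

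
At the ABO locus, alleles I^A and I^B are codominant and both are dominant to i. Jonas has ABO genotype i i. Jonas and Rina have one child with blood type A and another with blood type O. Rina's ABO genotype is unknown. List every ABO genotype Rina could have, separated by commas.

For each candidate genotype of Rina, check whether crossing it with i i can produce every observed child phenotype.
  I^A I^A → possible child types {A} ✗
  I^A I^B → possible child types {A, B} ✗
  I^A i → possible child types {O, A} ✓
  I^B I^B → possible child types {B} ✗
  I^B i → possible child types {O, B} ✗
  i i → possible child types {O} ✗

I^A i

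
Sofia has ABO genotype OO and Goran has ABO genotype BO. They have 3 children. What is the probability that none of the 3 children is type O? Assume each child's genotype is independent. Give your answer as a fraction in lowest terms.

1/8

ABO cross OO × BO → 1/2 O, 1/2 B.
So P(type O) = 1/2 per child.
P(not type O) = 1/2 for one child; (1/2)^3 = 1/8.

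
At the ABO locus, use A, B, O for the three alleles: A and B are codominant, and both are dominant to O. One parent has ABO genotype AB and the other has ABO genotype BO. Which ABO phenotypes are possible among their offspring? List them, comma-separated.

A, B, AB

Gametes from AB × BO give offspring ABO genotypes AB, AO, BB, BO, i.e. phenotypes A, B, AB.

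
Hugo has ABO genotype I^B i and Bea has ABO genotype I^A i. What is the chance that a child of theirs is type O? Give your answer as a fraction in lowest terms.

ABO cross I^B i × I^A i → offspring phenotypes: 1/4 O, 1/4 A, 1/4 B, 1/4 AB.
So P(type O) = 1/4.

1/4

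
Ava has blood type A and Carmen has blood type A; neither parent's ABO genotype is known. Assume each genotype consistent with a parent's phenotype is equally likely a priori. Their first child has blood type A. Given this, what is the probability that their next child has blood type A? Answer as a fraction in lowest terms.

19/20

Possible genotypes: Ava ∈ {I^A I^A, I^A i}; Carmen ∈ {I^A I^A, I^A i}.
Weight each parental genotype pair by prior × P(type-A child):
  I^A I^A × I^A I^A: posterior weight 4/15; P(next child type A) = 1.
  I^A I^A × I^A i: posterior weight 4/15; P(next child type A) = 1.
  I^A i × I^A I^A: posterior weight 4/15; P(next child type A) = 1.
  I^A i × I^A i: posterior weight 1/5; P(next child type A) = 3/4.
Weighted sum = 19/20.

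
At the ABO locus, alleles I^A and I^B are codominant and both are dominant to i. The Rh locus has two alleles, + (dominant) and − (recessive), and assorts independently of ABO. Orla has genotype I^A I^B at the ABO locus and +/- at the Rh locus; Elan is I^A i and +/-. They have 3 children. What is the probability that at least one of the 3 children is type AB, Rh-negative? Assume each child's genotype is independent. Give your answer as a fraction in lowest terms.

721/4096

ABO cross I^A I^B × I^A i → 1/2 A, 1/4 B, 1/4 AB.
Rh cross +/- × +/- → 3/4 Rh+, 1/4 Rh-; so P(type AB, Rh-negative) = 1/4 × 1/4 = 1/16 per child.
P(none) = (15/16)^3 = 3375/4096; P(at least one) = 1 − 3375/4096 = 721/4096.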